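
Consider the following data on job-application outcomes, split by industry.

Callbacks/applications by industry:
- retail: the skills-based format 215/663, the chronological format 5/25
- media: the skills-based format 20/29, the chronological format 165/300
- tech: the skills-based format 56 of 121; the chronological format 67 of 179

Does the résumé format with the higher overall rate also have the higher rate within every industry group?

No

Retail: the skills-based format 215/663 = 32.4%, the chronological format 5/25 = 20.0% → the skills-based format
Media: the skills-based format 20/29 = 69.0%, the chronological format 165/300 = 55.0% → the skills-based format
Tech: the skills-based format 56/121 = 46.3%, the chronological format 67/179 = 37.4% → the skills-based format
Overall: the skills-based format 291/813 = 35.8%, the chronological format 237/504 = 47.0% → the chronological format
The skills-based format wins each industry group but the chronological format wins overall — the comparison reverses. The skills-based format's applications skew toward retail, which has a lower base rate.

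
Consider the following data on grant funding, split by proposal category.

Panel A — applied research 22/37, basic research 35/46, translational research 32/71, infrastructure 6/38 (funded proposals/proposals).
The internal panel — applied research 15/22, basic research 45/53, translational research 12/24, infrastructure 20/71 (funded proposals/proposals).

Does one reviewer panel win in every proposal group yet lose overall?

Applied research: Panel A 22/37 = 59.5%, the internal panel 15/22 = 68.2% → the internal panel
Basic research: Panel A 35/46 = 76.1%, the internal panel 45/53 = 84.9% → the internal panel
Translational research: Panel A 32/71 = 45.1%, the internal panel 12/24 = 50.0% → the internal panel
Infrastructure: Panel A 6/38 = 15.8%, the internal panel 20/71 = 28.2% → the internal panel
Overall: Panel A 95/192 = 49.5%, the internal panel 92/170 = 54.1% → the internal panel
The internal panel wins overall and in every proposal group — no reversal.

No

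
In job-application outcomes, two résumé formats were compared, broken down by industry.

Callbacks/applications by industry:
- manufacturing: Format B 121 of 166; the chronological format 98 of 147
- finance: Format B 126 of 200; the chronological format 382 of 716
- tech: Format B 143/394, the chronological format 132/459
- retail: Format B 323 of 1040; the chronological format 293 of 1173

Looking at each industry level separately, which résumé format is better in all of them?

Manufacturing: Format B 121/166 = 72.9%, the chronological format 98/147 = 66.7% → Format B
Finance: Format B 126/200 = 63.0%, the chronological format 382/716 = 53.4% → Format B
Tech: Format B 143/394 = 36.3%, the chronological format 132/459 = 28.8% → Format B
Retail: Format B 323/1040 = 31.1%, the chronological format 293/1173 = 25.0% → Format B
Format B has the higher rate in all 4 groups.

Format B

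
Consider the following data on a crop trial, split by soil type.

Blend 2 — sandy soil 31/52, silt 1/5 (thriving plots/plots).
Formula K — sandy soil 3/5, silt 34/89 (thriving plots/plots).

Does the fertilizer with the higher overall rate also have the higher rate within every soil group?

Sandy soil: Blend 2 31/52 = 59.6%, Formula K 3/5 = 60.0% → Formula K
Silt: Blend 2 1/5 = 20.0%, Formula K 34/89 = 38.2% → Formula K
Overall: Blend 2 32/57 = 56.1%, Formula K 37/94 = 39.4% → Blend 2
Formula K wins each soil group but Blend 2 wins overall — the comparison reverses. Formula K's plots skew toward silt, which has a lower base rate.

No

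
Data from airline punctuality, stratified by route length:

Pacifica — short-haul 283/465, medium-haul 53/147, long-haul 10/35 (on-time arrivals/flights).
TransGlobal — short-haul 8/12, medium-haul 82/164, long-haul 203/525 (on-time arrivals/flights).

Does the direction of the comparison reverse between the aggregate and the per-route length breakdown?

Short-haul: Pacifica 283/465 = 60.9%, TransGlobal 8/12 = 66.7% → TransGlobal
Medium-haul: Pacifica 53/147 = 36.1%, TransGlobal 82/164 = 50.0% → TransGlobal
Long-haul: Pacifica 10/35 = 28.6%, TransGlobal 203/525 = 38.7% → TransGlobal
Overall: Pacifica 346/647 = 53.5%, TransGlobal 293/701 = 41.8% → Pacifica
TransGlobal wins each route group but Pacifica wins overall — the comparison reverses. TransGlobal's flights skew toward long-haul, which has a lower base rate.

Yes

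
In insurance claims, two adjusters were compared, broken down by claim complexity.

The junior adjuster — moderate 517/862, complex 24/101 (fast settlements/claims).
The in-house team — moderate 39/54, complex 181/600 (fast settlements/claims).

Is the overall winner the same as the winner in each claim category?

Moderate: the junior adjuster 517/862 = 60.0%, the in-house team 39/54 = 72.2% → the in-house team
Complex: the junior adjuster 24/101 = 23.8%, the in-house team 181/600 = 30.2% → the in-house team
Overall: the junior adjuster 541/963 = 56.2%, the in-house team 220/654 = 33.6% → the junior adjuster
The in-house team wins each claim group but the junior adjuster wins overall — the comparison reverses. The in-house team's claims skew toward complex, which has a lower base rate.

No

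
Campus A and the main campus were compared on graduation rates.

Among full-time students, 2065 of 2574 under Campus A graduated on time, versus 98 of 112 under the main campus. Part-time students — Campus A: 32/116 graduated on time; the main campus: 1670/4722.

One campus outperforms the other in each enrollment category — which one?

Full-time: Campus A 2065/2574 = 80.2%, the main campus 98/112 = 87.5% → the main campus
Part-time: Campus A 32/116 = 27.6%, the main campus 1670/4722 = 35.4% → the main campus
The main campus has the higher rate in both groups.

the main campus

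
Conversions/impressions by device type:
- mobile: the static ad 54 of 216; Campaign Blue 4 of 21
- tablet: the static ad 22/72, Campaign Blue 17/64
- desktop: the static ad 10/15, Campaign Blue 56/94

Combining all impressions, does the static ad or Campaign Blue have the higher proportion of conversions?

Campaign Blue

Mobile: the static ad 54/216 = 25.0%, Campaign Blue 4/21 = 19.0% → the static ad
Tablet: the static ad 22/72 = 30.6%, Campaign Blue 17/64 = 26.6% → the static ad
Desktop: the static ad 10/15 = 66.7%, Campaign Blue 56/94 = 59.6% → the static ad
Overall: the static ad 86/303 = 28.4%, Campaign Blue 77/179 = 43.0% → Campaign Blue
(The static ad wins every device group but Campaign Blue wins overall — the static ad's impressions skew toward the low-rate mobile group.)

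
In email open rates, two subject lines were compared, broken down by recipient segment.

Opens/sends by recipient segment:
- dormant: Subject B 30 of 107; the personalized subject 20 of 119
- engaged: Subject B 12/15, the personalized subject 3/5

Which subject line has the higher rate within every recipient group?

Dormant: Subject B 30/107 = 28.0%, the personalized subject 20/119 = 16.8% → Subject B
Engaged: Subject B 12/15 = 80.0%, the personalized subject 3/5 = 60.0% → Subject B
Subject B has the higher rate in both groups.

Subject B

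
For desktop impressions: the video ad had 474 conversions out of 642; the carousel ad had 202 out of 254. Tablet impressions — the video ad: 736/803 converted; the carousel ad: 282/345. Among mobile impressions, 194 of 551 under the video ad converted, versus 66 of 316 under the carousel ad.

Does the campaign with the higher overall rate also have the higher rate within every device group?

No

Desktop: the video ad 474/642 = 73.8%, the carousel ad 202/254 = 79.5% → the carousel ad
Tablet: the video ad 736/803 = 91.7%, the carousel ad 282/345 = 81.7% → the video ad
Mobile: the video ad 194/551 = 35.2%, the carousel ad 66/316 = 20.9% → the video ad
Overall: the video ad 1404/1996 = 70.3%, the carousel ad 550/915 = 60.1% → the video ad
Neither sweeps: the video ad wins 2 of 3 groups, the carousel ad wins 1. The video ad wins overall but not every group — no Simpson reversal.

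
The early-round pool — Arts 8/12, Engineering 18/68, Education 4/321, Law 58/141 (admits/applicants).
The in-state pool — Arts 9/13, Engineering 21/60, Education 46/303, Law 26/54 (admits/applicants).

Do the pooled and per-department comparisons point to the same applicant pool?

Yes

Arts: the early-round pool 8/12 = 66.7%, the in-state pool 9/13 = 69.2% → the in-state pool
Engineering: the early-round pool 18/68 = 26.5%, the in-state pool 21/60 = 35.0% → the in-state pool
Education: the early-round pool 4/321 = 1.2%, the in-state pool 46/303 = 15.2% → the in-state pool
Law: the early-round pool 58/141 = 41.1%, the in-state pool 26/54 = 48.1% → the in-state pool
Overall: the early-round pool 88/542 = 16.2%, the in-state pool 102/430 = 23.7% → the in-state pool
The in-state pool wins overall and in every department group — no reversal.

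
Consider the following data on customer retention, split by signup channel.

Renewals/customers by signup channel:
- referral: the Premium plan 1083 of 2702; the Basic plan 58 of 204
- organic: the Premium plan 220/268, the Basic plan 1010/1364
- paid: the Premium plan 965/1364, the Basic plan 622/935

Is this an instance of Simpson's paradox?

Yes

Referral: the Premium plan 1083/2702 = 40.1%, the Basic plan 58/204 = 28.4% → the Premium plan
Organic: the Premium plan 220/268 = 82.1%, the Basic plan 1010/1364 = 74.0% → the Premium plan
Paid: the Premium plan 965/1364 = 70.7%, the Basic plan 622/935 = 66.5% → the Premium plan
Overall: the Premium plan 2268/4334 = 52.3%, the Basic plan 1690/2503 = 67.5% → the Basic plan
The Premium plan wins each signup group but the Basic plan wins overall — the comparison reverses. The Premium plan's customers skew toward referral, which has a lower base rate.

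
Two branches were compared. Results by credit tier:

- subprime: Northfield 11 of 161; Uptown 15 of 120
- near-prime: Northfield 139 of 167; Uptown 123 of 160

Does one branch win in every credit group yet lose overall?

No

Subprime: Northfield 11/161 = 6.8%, Uptown 15/120 = 12.5% → Uptown
Near-prime: Northfield 139/167 = 83.2%, Uptown 123/160 = 76.9% → Northfield
Overall: Northfield 150/328 = 45.7%, Uptown 138/280 = 49.3% → Uptown
Neither sweeps: Northfield wins 1 of 2 groups, Uptown wins 1. Uptown wins overall but not every group — no Simpson reversal.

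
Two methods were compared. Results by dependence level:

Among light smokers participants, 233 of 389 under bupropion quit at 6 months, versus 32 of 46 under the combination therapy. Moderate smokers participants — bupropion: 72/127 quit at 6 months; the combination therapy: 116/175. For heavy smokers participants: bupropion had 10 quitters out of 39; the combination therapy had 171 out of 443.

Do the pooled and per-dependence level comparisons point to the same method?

Light smokers: bupropion 233/389 = 59.9%, the combination therapy 32/46 = 69.6% → the combination therapy
Moderate smokers: bupropion 72/127 = 56.7%, the combination therapy 116/175 = 66.3% → the combination therapy
Heavy smokers: bupropion 10/39 = 25.6%, the combination therapy 171/443 = 38.6% → the combination therapy
Overall: bupropion 315/555 = 56.8%, the combination therapy 319/664 = 48.0% → bupropion
The combination therapy wins each dependence group but bupropion wins overall — the comparison reverses. The combination therapy's participants skew toward heavy smokers, which has a lower base rate.

No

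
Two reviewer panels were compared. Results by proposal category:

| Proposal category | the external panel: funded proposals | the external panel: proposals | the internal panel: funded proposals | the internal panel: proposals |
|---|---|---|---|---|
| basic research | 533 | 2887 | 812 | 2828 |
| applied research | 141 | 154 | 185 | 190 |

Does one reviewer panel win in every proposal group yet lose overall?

No

Basic research: the external panel 533/2887 = 18.5%, the internal panel 812/2828 = 28.7% → the internal panel
Applied research: the external panel 141/154 = 91.6%, the internal panel 185/190 = 97.4% → the internal panel
Overall: the external panel 674/3041 = 22.2%, the internal panel 997/3018 = 33.0% → the internal panel
The internal panel wins overall and in every proposal group — no reversal.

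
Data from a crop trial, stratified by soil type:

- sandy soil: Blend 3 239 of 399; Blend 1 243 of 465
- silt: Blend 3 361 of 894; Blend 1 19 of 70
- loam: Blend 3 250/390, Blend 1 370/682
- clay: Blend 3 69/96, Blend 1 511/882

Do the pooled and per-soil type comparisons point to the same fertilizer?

No

Sandy soil: Blend 3 239/399 = 59.9%, Blend 1 243/465 = 52.3% → Blend 3
Silt: Blend 3 361/894 = 40.4%, Blend 1 19/70 = 27.1% → Blend 3
Loam: Blend 3 250/390 = 64.1%, Blend 1 370/682 = 54.3% → Blend 3
Clay: Blend 3 69/96 = 71.9%, Blend 1 511/882 = 57.9% → Blend 3
Overall: Blend 3 919/1779 = 51.7%, Blend 1 1143/2099 = 54.5% → Blend 1
Blend 3 wins each soil group but Blend 1 wins overall — the comparison reverses. Blend 3's plots skew toward silt, which has a lower base rate.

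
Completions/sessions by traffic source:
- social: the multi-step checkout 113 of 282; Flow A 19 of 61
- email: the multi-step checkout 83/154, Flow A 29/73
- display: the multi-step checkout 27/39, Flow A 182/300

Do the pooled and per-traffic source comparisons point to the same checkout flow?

No

Social: the multi-step checkout 113/282 = 40.1%, Flow A 19/61 = 31.1% → the multi-step checkout
Email: the multi-step checkout 83/154 = 53.9%, Flow A 29/73 = 39.7% → the multi-step checkout
Display: the multi-step checkout 27/39 = 69.2%, Flow A 182/300 = 60.7% → the multi-step checkout
Overall: the multi-step checkout 223/475 = 46.9%, Flow A 230/434 = 53.0% → Flow A
The multi-step checkout wins each traffic group but Flow A wins overall — the comparison reverses. The multi-step checkout's sessions skew toward social, which has a lower base rate.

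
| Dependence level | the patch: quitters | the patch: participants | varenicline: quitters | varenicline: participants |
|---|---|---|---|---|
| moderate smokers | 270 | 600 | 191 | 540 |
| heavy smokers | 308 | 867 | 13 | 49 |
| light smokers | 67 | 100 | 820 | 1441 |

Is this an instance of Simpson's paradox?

Yes

Moderate smokers: the patch 270/600 = 45.0%, varenicline 191/540 = 35.4% → the patch
Heavy smokers: the patch 308/867 = 35.5%, varenicline 13/49 = 26.5% → the patch
Light smokers: the patch 67/100 = 67.0%, varenicline 820/1441 = 56.9% → the patch
Overall: the patch 645/1567 = 41.2%, varenicline 1024/2030 = 50.4% → varenicline
The patch wins each dependence group but varenicline wins overall — the comparison reverses. The patch's participants skew toward heavy smokers, which has a lower base rate.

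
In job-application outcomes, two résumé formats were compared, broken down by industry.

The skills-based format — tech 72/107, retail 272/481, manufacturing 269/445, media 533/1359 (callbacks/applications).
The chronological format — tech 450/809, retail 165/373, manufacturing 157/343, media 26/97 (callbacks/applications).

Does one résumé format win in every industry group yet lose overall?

Tech: the skills-based format 72/107 = 67.3%, the chronological format 450/809 = 55.6% → the skills-based format
Retail: the skills-based format 272/481 = 56.5%, the chronological format 165/373 = 44.2% → the skills-based format
Manufacturing: the skills-based format 269/445 = 60.4%, the chronological format 157/343 = 45.8% → the skills-based format
Media: the skills-based format 533/1359 = 39.2%, the chronological format 26/97 = 26.8% → the skills-based format
Overall: the skills-based format 1146/2392 = 47.9%, the chronological format 798/1622 = 49.2% → the chronological format
The skills-based format wins each industry group but the chronological format wins overall — the comparison reverses. The skills-based format's applications skew toward media, which has a lower base rate.

Yes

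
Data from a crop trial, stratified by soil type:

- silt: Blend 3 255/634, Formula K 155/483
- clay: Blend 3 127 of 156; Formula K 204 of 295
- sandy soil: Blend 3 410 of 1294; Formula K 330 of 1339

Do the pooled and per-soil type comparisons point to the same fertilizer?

Yes

Silt: Blend 3 255/634 = 40.2%, Formula K 155/483 = 32.1% → Blend 3
Clay: Blend 3 127/156 = 81.4%, Formula K 204/295 = 69.2% → Blend 3
Sandy soil: Blend 3 410/1294 = 31.7%, Formula K 330/1339 = 24.6% → Blend 3
Overall: Blend 3 792/2084 = 38.0%, Formula K 689/2117 = 32.5% → Blend 3
Blend 3 wins overall and in every soil group — no reversal.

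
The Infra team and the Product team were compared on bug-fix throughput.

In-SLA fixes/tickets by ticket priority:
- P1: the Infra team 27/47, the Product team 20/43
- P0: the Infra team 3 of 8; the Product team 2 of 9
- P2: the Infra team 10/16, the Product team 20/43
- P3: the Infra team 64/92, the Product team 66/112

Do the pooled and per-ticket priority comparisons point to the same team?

Yes

P1: the Infra team 27/47 = 57.4%, the Product team 20/43 = 46.5% → the Infra team
P0: the Infra team 3/8 = 37.5%, the Product team 2/9 = 22.2% → the Infra team
P2: the Infra team 10/16 = 62.5%, the Product team 20/43 = 46.5% → the Infra team
P3: the Infra team 64/92 = 69.6%, the Product team 66/112 = 58.9% → the Infra team
Overall: the Infra team 104/163 = 63.8%, the Product team 108/207 = 52.2% → the Infra team
The Infra team wins overall and in every ticket group — no reversal.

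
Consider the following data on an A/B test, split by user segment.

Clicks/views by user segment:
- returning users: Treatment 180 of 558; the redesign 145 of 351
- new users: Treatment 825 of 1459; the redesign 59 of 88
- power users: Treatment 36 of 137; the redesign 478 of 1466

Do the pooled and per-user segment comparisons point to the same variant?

Returning users: Treatment 180/558 = 32.3%, the redesign 145/351 = 41.3% → the redesign
New users: Treatment 825/1459 = 56.5%, the redesign 59/88 = 67.0% → the redesign
Power users: Treatment 36/137 = 26.3%, the redesign 478/1466 = 32.6% → the redesign
Overall: Treatment 1041/2154 = 48.3%, the redesign 682/1905 = 35.8% → Treatment
The redesign wins each user group but Treatment wins overall — the comparison reverses. The redesign's views skew toward power users, which has a lower base rate.

No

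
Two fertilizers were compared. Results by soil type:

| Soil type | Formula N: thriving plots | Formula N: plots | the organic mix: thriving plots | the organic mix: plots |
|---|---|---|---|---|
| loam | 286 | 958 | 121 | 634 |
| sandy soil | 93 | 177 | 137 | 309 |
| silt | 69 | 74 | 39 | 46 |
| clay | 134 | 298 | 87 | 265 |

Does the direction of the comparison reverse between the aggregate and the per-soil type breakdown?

No

Loam: Formula N 286/958 = 29.9%, the organic mix 121/634 = 19.1% → Formula N
Sandy soil: Formula N 93/177 = 52.5%, the organic mix 137/309 = 44.3% → Formula N
Silt: Formula N 69/74 = 93.2%, the organic mix 39/46 = 84.8% → Formula N
Clay: Formula N 134/298 = 45.0%, the organic mix 87/265 = 32.8% → Formula N
Overall: Formula N 582/1507 = 38.6%, the organic mix 384/1254 = 30.6% → Formula N
Formula N wins overall and in every soil group — no reversal.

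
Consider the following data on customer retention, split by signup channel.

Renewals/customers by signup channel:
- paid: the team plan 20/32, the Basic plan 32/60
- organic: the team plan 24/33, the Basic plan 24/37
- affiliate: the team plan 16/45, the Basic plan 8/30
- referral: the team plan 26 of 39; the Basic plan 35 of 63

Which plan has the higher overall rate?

the team plan

Paid: the team plan 20/32 = 62.5%, the Basic plan 32/60 = 53.3% → the team plan
Organic: the team plan 24/33 = 72.7%, the Basic plan 24/37 = 64.9% → the team plan
Affiliate: the team plan 16/45 = 35.6%, the Basic plan 8/30 = 26.7% → the team plan
Referral: the team plan 26/39 = 66.7%, the Basic plan 35/63 = 55.6% → the team plan
Overall: the team plan 86/149 = 57.7%, the Basic plan 99/190 = 52.1% → the team plan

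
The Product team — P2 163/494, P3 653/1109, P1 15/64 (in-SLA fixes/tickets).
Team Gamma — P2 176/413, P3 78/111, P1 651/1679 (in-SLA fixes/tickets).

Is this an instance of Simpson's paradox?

Yes

P2: the Product team 163/494 = 33.0%, Team Gamma 176/413 = 42.6% → Team Gamma
P3: the Product team 653/1109 = 58.9%, Team Gamma 78/111 = 70.3% → Team Gamma
P1: the Product team 15/64 = 23.4%, Team Gamma 651/1679 = 38.8% → Team Gamma
Overall: the Product team 831/1667 = 49.9%, Team Gamma 905/2203 = 41.1% → the Product team
Team Gamma wins each ticket group but the Product team wins overall — the comparison reverses. Team Gamma's tickets skew toward P1, which has a lower base rate.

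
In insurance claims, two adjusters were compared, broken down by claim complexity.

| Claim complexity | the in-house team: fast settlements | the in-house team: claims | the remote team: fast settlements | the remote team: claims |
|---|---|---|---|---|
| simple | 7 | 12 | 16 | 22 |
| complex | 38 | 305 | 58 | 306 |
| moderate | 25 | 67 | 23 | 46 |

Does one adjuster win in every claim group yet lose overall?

No

Simple: the in-house team 7/12 = 58.3%, the remote team 16/22 = 72.7% → the remote team
Complex: the in-house team 38/305 = 12.5%, the remote team 58/306 = 19.0% → the remote team
Moderate: the in-house team 25/67 = 37.3%, the remote team 23/46 = 50.0% → the remote team
Overall: the in-house team 70/384 = 18.2%, the remote team 97/374 = 25.9% → the remote team
The remote team wins overall and in every claim group — no reversal.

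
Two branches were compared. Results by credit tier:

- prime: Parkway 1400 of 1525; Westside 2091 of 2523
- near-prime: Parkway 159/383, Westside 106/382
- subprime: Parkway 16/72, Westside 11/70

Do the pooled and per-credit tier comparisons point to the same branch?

Yes

Prime: Parkway 1400/1525 = 91.8%, Westside 2091/2523 = 82.9% → Parkway
Near-prime: Parkway 159/383 = 41.5%, Westside 106/382 = 27.7% → Parkway
Subprime: Parkway 16/72 = 22.2%, Westside 11/70 = 15.7% → Parkway
Overall: Parkway 1575/1980 = 79.5%, Westside 2208/2975 = 74.2% → Parkway
Parkway wins overall and in every credit group — no reversal.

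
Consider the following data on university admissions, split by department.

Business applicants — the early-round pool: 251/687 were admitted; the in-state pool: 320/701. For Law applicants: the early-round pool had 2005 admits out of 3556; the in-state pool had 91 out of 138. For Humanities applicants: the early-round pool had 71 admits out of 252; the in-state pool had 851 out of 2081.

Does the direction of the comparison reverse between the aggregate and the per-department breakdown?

Yes

Business: the early-round pool 251/687 = 36.5%, the in-state pool 320/701 = 45.6% → the in-state pool
Law: the early-round pool 2005/3556 = 56.4%, the in-state pool 91/138 = 65.9% → the in-state pool
Humanities: the early-round pool 71/252 = 28.2%, the in-state pool 851/2081 = 40.9% → the in-state pool
Overall: the early-round pool 2327/4495 = 51.8%, the in-state pool 1262/2920 = 43.2% → the early-round pool
The in-state pool wins each department group but the early-round pool wins overall — the comparison reverses. The in-state pool's applicants skew toward Humanities, which has a lower base rate.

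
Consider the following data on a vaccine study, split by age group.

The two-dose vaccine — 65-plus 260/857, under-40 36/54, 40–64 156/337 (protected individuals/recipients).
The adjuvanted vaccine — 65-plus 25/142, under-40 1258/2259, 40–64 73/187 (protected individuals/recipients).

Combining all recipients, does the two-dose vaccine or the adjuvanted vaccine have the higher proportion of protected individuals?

65-plus: the two-dose vaccine 260/857 = 30.3%, the adjuvanted vaccine 25/142 = 17.6% → the two-dose vaccine
Under-40: the two-dose vaccine 36/54 = 66.7%, the adjuvanted vaccine 1258/2259 = 55.7% → the two-dose vaccine
40–64: the two-dose vaccine 156/337 = 46.3%, the adjuvanted vaccine 73/187 = 39.0% → the two-dose vaccine
Overall: the two-dose vaccine 452/1248 = 36.2%, the adjuvanted vaccine 1356/2588 = 52.4% → the adjuvanted vaccine
(The two-dose vaccine wins every age group but the adjuvanted vaccine wins overall — the two-dose vaccine's recipients skew toward the low-rate 65-plus group.)

the adjuvanted vaccine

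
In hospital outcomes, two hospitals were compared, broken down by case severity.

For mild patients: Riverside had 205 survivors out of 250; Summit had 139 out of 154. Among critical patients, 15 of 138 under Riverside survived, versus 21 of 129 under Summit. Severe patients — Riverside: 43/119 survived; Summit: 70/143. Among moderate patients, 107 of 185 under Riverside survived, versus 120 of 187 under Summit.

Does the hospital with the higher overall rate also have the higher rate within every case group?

Yes

Mild: Riverside 205/250 = 82.0%, Summit 139/154 = 90.3% → Summit
Critical: Riverside 15/138 = 10.9%, Summit 21/129 = 16.3% → Summit
Severe: Riverside 43/119 = 36.1%, Summit 70/143 = 49.0% → Summit
Moderate: Riverside 107/185 = 57.8%, Summit 120/187 = 64.2% → Summit
Overall: Riverside 370/692 = 53.5%, Summit 350/613 = 57.1% → Summit
Summit wins overall and in every case group — no reversal.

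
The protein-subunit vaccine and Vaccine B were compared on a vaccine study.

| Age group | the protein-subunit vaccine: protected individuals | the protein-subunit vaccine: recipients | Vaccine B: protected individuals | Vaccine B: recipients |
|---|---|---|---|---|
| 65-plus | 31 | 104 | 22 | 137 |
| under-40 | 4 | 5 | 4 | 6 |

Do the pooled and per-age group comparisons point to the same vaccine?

Yes

65-plus: the protein-subunit vaccine 31/104 = 29.8%, Vaccine B 22/137 = 16.1% → the protein-subunit vaccine
Under-40: the protein-subunit vaccine 4/5 = 80.0%, Vaccine B 4/6 = 66.7% → the protein-subunit vaccine
Overall: the protein-subunit vaccine 35/109 = 32.1%, Vaccine B 26/143 = 18.2% → the protein-subunit vaccine
The protein-subunit vaccine wins overall and in every age group — no reversal.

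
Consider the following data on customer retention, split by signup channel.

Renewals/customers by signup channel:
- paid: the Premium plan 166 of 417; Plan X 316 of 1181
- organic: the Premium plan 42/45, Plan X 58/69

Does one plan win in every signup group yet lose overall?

Paid: the Premium plan 166/417 = 39.8%, Plan X 316/1181 = 26.8% → the Premium plan
Organic: the Premium plan 42/45 = 93.3%, Plan X 58/69 = 84.1% → the Premium plan
Overall: the Premium plan 208/462 = 45.0%, Plan X 374/1250 = 29.9% → the Premium plan
The Premium plan wins overall and in every signup group — no reversal.

No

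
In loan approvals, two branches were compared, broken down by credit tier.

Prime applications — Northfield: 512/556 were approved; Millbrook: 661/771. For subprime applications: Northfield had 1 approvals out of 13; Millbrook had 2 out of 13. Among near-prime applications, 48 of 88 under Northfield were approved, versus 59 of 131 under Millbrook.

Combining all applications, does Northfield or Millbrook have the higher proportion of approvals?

Prime: Northfield 512/556 = 92.1%, Millbrook 661/771 = 85.7% → Northfield
Subprime: Northfield 1/13 = 7.7%, Millbrook 2/13 = 15.4% → Millbrook
Near-prime: Northfield 48/88 = 54.5%, Millbrook 59/131 = 45.0% → Northfield
Overall: Northfield 561/657 = 85.4%, Millbrook 722/915 = 78.9% → Northfield
(Neither sweeps every credit group, but Northfield has the higher pooled rate.)

Northfield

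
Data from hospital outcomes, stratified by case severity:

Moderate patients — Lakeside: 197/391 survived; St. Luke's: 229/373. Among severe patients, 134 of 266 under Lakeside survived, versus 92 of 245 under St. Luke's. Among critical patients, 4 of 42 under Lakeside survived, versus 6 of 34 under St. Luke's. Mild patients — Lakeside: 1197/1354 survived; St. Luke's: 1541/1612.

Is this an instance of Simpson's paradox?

No

Moderate: Lakeside 197/391 = 50.4%, St. Luke's 229/373 = 61.4% → St. Luke's
Severe: Lakeside 134/266 = 50.4%, St. Luke's 92/245 = 37.6% → Lakeside
Critical: Lakeside 4/42 = 9.5%, St. Luke's 6/34 = 17.6% → St. Luke's
Mild: Lakeside 1197/1354 = 88.4%, St. Luke's 1541/1612 = 95.6% → St. Luke's
Overall: Lakeside 1532/2053 = 74.6%, St. Luke's 1868/2264 = 82.5% → St. Luke's
Neither sweeps: Lakeside wins 1 of 4 groups, St. Luke's wins 3. St. Luke's wins overall but not every group — no Simpson reversal.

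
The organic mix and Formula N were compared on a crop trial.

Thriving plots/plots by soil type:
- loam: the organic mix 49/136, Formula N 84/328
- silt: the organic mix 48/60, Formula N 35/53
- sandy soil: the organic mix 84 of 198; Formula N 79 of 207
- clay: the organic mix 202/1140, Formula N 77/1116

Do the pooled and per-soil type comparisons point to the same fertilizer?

Loam: the organic mix 49/136 = 36.0%, Formula N 84/328 = 25.6% → the organic mix
Silt: the organic mix 48/60 = 80.0%, Formula N 35/53 = 66.0% → the organic mix
Sandy soil: the organic mix 84/198 = 42.4%, Formula N 79/207 = 38.2% → the organic mix
Clay: the organic mix 202/1140 = 17.7%, Formula N 77/1116 = 6.9% → the organic mix
Overall: the organic mix 383/1534 = 25.0%, Formula N 275/1704 = 16.1% → the organic mix
The organic mix wins overall and in every soil group — no reversal.

Yes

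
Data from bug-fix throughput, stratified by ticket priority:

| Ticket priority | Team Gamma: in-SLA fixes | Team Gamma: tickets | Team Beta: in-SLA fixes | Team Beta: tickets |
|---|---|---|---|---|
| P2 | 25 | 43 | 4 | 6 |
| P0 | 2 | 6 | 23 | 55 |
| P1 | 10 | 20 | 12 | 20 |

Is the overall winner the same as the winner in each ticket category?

No

P2: Team Gamma 25/43 = 58.1%, Team Beta 4/6 = 66.7% → Team Beta
P0: Team Gamma 2/6 = 33.3%, Team Beta 23/55 = 41.8% → Team Beta
P1: Team Gamma 10/20 = 50.0%, Team Beta 12/20 = 60.0% → Team Beta
Overall: Team Gamma 37/69 = 53.6%, Team Beta 39/81 = 48.1% → Team Gamma
Team Beta wins each ticket group but Team Gamma wins overall — the comparison reverses. Team Beta's tickets skew toward P0, which has a lower base rate.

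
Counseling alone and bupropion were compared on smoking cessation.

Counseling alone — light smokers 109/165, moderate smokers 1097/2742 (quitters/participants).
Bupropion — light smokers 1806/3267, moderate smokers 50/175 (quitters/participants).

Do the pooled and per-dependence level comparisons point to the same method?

Light smokers: counseling alone 109/165 = 66.1%, bupropion 1806/3267 = 55.3% → counseling alone
Moderate smokers: counseling alone 1097/2742 = 40.0%, bupropion 50/175 = 28.6% → counseling alone
Overall: counseling alone 1206/2907 = 41.5%, bupropion 1856/3442 = 53.9% → bupropion
Counseling alone wins each dependence group but bupropion wins overall — the comparison reverses. Counseling alone's participants skew toward moderate smokers, which has a lower base rate.

No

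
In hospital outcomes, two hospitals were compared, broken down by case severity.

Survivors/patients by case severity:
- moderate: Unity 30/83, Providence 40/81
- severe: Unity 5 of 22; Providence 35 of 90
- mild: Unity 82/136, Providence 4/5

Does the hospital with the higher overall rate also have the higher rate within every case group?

No

Moderate: Unity 30/83 = 36.1%, Providence 40/81 = 49.4% → Providence
Severe: Unity 5/22 = 22.7%, Providence 35/90 = 38.9% → Providence
Mild: Unity 82/136 = 60.3%, Providence 4/5 = 80.0% → Providence
Overall: Unity 117/241 = 48.5%, Providence 79/176 = 44.9% → Unity
Providence wins each case group but Unity wins overall — the comparison reverses. Providence's patients skew toward severe, which has a lower base rate.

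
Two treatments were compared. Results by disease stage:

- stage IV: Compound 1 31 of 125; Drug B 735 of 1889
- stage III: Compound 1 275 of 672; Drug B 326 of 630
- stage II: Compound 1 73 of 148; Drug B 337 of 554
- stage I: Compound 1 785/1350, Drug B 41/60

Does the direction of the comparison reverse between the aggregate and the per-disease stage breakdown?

Yes

Stage IV: Compound 1 31/125 = 24.8%, Drug B 735/1889 = 38.9% → Drug B
Stage III: Compound 1 275/672 = 40.9%, Drug B 326/630 = 51.7% → Drug B
Stage II: Compound 1 73/148 = 49.3%, Drug B 337/554 = 60.8% → Drug B
Stage I: Compound 1 785/1350 = 58.1%, Drug B 41/60 = 68.3% → Drug B
Overall: Compound 1 1164/2295 = 50.7%, Drug B 1439/3133 = 45.9% → Compound 1
Drug B wins each disease group but Compound 1 wins overall — the comparison reverses. Drug B's patients skew toward stage IV, which has a lower base rate.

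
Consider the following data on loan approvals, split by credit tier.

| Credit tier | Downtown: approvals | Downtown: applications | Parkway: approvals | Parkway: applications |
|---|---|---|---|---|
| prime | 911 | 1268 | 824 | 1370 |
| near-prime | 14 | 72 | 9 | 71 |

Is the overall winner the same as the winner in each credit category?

Yes

Prime: Downtown 911/1268 = 71.8%, Parkway 824/1370 = 60.1% → Downtown
Near-prime: Downtown 14/72 = 19.4%, Parkway 9/71 = 12.7% → Downtown
Overall: Downtown 925/1340 = 69.0%, Parkway 833/1441 = 57.8% → Downtown
Downtown wins overall and in every credit group — no reversal.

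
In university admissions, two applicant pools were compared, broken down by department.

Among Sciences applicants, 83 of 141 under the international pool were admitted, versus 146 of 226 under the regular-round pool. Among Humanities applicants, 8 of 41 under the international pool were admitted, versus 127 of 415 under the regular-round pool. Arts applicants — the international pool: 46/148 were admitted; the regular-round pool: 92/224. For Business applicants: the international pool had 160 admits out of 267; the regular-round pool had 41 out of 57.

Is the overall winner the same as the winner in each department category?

No

Sciences: the international pool 83/141 = 58.9%, the regular-round pool 146/226 = 64.6% → the regular-round pool
Humanities: the international pool 8/41 = 19.5%, the regular-round pool 127/415 = 30.6% → the regular-round pool
Arts: the international pool 46/148 = 31.1%, the regular-round pool 92/224 = 41.1% → the regular-round pool
Business: the international pool 160/267 = 59.9%, the regular-round pool 41/57 = 71.9% → the regular-round pool
Overall: the international pool 297/597 = 49.7%, the regular-round pool 406/922 = 44.0% → the international pool
The regular-round pool wins each department group but the international pool wins overall — the comparison reverses. The regular-round pool's applicants skew toward Humanities, which has a lower base rate.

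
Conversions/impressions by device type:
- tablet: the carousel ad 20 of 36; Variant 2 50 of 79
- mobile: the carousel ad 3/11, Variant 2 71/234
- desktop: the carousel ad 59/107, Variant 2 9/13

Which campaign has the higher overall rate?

the carousel ad

Tablet: the carousel ad 20/36 = 55.6%, Variant 2 50/79 = 63.3% → Variant 2
Mobile: the carousel ad 3/11 = 27.3%, Variant 2 71/234 = 30.3% → Variant 2
Desktop: the carousel ad 59/107 = 55.1%, Variant 2 9/13 = 69.2% → Variant 2
Overall: the carousel ad 82/154 = 53.2%, Variant 2 130/326 = 39.9% → the carousel ad
(Variant 2 wins every device group but the carousel ad wins overall — Variant 2's impressions skew toward the low-rate mobile group.)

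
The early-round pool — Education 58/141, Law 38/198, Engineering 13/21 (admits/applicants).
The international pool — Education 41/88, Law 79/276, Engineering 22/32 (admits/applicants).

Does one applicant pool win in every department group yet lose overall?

No

Education: the early-round pool 58/141 = 41.1%, the international pool 41/88 = 46.6% → the international pool
Law: the early-round pool 38/198 = 19.2%, the international pool 79/276 = 28.6% → the international pool
Engineering: the early-round pool 13/21 = 61.9%, the international pool 22/32 = 68.8% → the international pool
Overall: the early-round pool 109/360 = 30.3%, the international pool 142/396 = 35.9% → the international pool
The international pool wins overall and in every department group — no reversal.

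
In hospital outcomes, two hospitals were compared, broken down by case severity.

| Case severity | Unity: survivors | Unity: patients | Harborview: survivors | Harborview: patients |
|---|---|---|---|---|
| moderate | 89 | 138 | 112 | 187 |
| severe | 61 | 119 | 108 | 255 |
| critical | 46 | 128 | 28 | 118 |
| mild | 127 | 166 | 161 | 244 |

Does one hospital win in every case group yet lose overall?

Moderate: Unity 89/138 = 64.5%, Harborview 112/187 = 59.9% → Unity
Severe: Unity 61/119 = 51.3%, Harborview 108/255 = 42.4% → Unity
Critical: Unity 46/128 = 35.9%, Harborview 28/118 = 23.7% → Unity
Mild: Unity 127/166 = 76.5%, Harborview 161/244 = 66.0% → Unity
Overall: Unity 323/551 = 58.6%, Harborview 409/804 = 50.9% → Unity
Unity wins overall and in every case group — no reversal.

No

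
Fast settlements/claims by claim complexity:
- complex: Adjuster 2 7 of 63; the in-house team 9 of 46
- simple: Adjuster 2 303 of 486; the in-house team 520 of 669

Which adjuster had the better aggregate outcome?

the in-house team

Complex: Adjuster 2 7/63 = 11.1%, the in-house team 9/46 = 19.6% → the in-house team
Simple: Adjuster 2 303/486 = 62.3%, the in-house team 520/669 = 77.7% → the in-house team
Overall: Adjuster 2 310/549 = 56.5%, the in-house team 529/715 = 74.0% → the in-house team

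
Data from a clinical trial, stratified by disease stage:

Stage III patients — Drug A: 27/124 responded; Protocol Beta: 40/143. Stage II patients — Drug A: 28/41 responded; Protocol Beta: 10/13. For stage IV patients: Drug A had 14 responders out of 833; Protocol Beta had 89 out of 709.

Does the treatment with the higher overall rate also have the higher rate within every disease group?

Yes

Stage III: Drug A 27/124 = 21.8%, Protocol Beta 40/143 = 28.0% → Protocol Beta
Stage II: Drug A 28/41 = 68.3%, Protocol Beta 10/13 = 76.9% → Protocol Beta
Stage IV: Drug A 14/833 = 1.7%, Protocol Beta 89/709 = 12.6% → Protocol Beta
Overall: Drug A 69/998 = 6.9%, Protocol Beta 139/865 = 16.1% → Protocol Beta
Protocol Beta wins overall and in every disease group — no reversal.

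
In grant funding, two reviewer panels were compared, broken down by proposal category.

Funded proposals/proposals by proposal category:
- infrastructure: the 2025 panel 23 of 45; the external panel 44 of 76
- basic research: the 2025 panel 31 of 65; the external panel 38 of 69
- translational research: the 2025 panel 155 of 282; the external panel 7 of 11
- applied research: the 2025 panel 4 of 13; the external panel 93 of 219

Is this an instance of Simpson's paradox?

Yes

Infrastructure: the 2025 panel 23/45 = 51.1%, the external panel 44/76 = 57.9% → the external panel
Basic research: the 2025 panel 31/65 = 47.7%, the external panel 38/69 = 55.1% → the external panel
Translational research: the 2025 panel 155/282 = 55.0%, the external panel 7/11 = 63.6% → the external panel
Applied research: the 2025 panel 4/13 = 30.8%, the external panel 93/219 = 42.5% → the external panel
Overall: the 2025 panel 213/405 = 52.6%, the external panel 182/375 = 48.5% → the 2025 panel
The external panel wins each proposal group but the 2025 panel wins overall — the comparison reverses. The external panel's proposals skew toward applied research, which has a lower base rate.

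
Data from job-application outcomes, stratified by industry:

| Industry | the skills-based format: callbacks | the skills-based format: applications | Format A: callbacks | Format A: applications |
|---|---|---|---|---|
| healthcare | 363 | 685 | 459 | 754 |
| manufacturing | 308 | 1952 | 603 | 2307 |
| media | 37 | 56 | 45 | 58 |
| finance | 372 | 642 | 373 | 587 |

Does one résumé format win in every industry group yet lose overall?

Healthcare: the skills-based format 363/685 = 53.0%, Format A 459/754 = 60.9% → Format A
Manufacturing: the skills-based format 308/1952 = 15.8%, Format A 603/2307 = 26.1% → Format A
Media: the skills-based format 37/56 = 66.1%, Format A 45/58 = 77.6% → Format A
Finance: the skills-based format 372/642 = 57.9%, Format A 373/587 = 63.5% → Format A
Overall: the skills-based format 1080/3335 = 32.4%, Format A 1480/3706 = 39.9% → Format A
Format A wins overall and in every industry group — no reversal.

No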